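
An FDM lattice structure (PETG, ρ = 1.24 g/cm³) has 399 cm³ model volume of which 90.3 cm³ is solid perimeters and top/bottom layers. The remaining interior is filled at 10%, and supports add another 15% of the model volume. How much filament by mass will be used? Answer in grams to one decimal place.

224.5 g

Infill region: 399 − 90.3 → 308.7 cm³.
Infill deposited = 0.10 × 308.7, so 30.87 cm³.
Support = 0.15 × 399 = 59.85 cm³.
Deposited volume = 90.3 + 30.87 + 59.85, so 181.02 cm³.
Mass = 181.02 × 1.24, so 224.4648 g.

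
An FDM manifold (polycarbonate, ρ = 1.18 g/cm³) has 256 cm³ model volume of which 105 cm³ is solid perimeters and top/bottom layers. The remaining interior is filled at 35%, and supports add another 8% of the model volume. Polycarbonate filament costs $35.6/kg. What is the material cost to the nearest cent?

$7.49

Interior volume = 256 − 105, so 151 cm³.
Infill deposited = 0.35 × 151, so 52.85 cm³.
Support = 0.08 × 256, so 20.48 cm³.
Deposited volume = 105 + 52.85 + 20.48, so 178.33 cm³.
Mass = 178.33 × 1.18, so 210.4294 g.
Cost = 210.4294 g / 1000 × $35.6/kg = $7.49.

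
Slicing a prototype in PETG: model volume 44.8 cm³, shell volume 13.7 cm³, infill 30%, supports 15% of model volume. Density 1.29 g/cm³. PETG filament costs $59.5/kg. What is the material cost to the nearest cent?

$2.28

Infill region = 44.8 − 13.7 = 31.1 cm³.
Infill volume = 0.30 × 31.1 = 9.33 cm³.
Support = 0.15 × 44.8, so 6.72 cm³.
Total printed volume: 13.7 + 9.33 + 6.72 → 29.75 cm³.
Mass = 29.75 × 1.29, so 38.3775 g.
Cost = 38.3775 g / 1000 × $59.5/kg = $2.28.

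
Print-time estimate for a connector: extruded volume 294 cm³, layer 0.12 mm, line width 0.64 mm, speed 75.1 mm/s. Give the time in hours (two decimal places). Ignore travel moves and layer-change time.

Line area = 0.12 × 0.64, so 0.0768 mm².
Total extruded path = 294000/0.0768 = 3828125 mm.
Extrusion time = 3828125 / 75.1 = 50973.7 s.
Converting: 50973.7 s = 14.16 hours.

14.16 hours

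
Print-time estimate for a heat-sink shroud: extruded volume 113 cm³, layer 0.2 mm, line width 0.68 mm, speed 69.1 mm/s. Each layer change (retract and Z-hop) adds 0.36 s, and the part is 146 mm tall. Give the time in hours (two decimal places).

Extrusion cross-section: 0.2 × 0.68 → 0.136 mm².
Toolpath length = 113 cm³ / 0.136 mm² = 113000 / 0.136 = 830882.4 mm.
Extrusion time = 830882.4 / 69.1, so 12024.3 s.
Layer count = ceil(146 / 0.2) = 730.
Non-print overhead = 730 × 0.36, so 262.8 s.
Altogether 12024.3 + 262.8 = 12287.1 s, i.e. 3.41 hours.

3.41 hours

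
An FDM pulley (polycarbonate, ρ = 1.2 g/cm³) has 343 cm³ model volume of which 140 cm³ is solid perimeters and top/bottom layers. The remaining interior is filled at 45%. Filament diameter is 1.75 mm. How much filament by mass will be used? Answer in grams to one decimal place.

Interior volume: 343 − 140 → 203 cm³.
Deposited infill: 0.45 × 203 → 91.35 cm³.
Total printed volume: 140 + 91.35 → 231.35 cm³.
Mass = 231.35 × 1.2 = 277.62 g.

277.6 g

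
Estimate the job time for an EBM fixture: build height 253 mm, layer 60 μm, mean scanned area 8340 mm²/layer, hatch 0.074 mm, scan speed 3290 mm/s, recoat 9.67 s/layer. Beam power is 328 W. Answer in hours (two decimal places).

51.45 hours

Number of layers: 253 / 0.06 → 4217 (rounded up).
Per-layer scan distance: 8340 / 0.074 → 112702.7 mm.
Scan time per layer = 112702.7 / 3290 = 34.2561 s.
Layer cycle = 34.2561 + 9.67, so 43.9261 s.
Total: 4217 × 43.9261 s = 185236.3637 s → 51.45 hours.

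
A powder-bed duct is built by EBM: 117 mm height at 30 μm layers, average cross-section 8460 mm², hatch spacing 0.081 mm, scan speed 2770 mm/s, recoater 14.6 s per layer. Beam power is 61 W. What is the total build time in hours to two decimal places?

Number of layers: 117 / 0.03 → 3900 (rounded up).
Per-layer scan distance: 8460 / 0.081 → 104444.4 mm.
Per-layer scan time: 104444.4 / 2770 → 37.7056 s.
Time per layer = 37.7056 + 14.6 = 52.3056 s.
3900 layers × 52.3056 s/layer = 203991.84 s, i.e. 56.66 hours.

56.66 hours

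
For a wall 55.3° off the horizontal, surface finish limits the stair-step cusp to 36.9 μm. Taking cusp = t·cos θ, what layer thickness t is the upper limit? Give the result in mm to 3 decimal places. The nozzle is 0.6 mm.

0.065 mm

Layer height = cusp / cos(55.3°) = 0.0369 / 0.5693 = 0.065 mm.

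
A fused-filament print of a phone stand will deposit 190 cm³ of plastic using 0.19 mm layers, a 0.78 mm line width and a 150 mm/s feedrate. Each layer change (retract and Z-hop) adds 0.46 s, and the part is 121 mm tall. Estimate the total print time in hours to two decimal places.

Bead cross-section = 0.19 × 0.78, so 0.1482 mm².
Path length: 190000 mm³ / 0.1482 mm² → 1282051.3 mm.
Time extruding = 1282051.3 / 150 = 8547 s.
Layer count = ceil(121 / 0.19) = 637.
Non-print overhead: 637 × 0.46 → 293.02 s.
Altogether 8547 + 293.02 = 8840.02 s, i.e. 2.46 hours.

2.46 hours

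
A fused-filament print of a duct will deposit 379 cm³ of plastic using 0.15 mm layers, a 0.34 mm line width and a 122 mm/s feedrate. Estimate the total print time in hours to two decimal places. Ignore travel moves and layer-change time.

Bead cross-section: 0.15 × 0.34 → 0.051 mm².
Toolpath length = 379 cm³ / 0.051 mm² = 379000 / 0.051 = 7431372.5 mm.
Time extruding = 7431372.5 / 122, so 60912.9 s.
60912.9 s = 16.92 hours.

16.92 hours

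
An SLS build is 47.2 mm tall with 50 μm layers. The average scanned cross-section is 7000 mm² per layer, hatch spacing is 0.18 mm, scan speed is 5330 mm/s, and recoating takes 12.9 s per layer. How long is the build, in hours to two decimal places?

5.30 hours

Layer count = ceil(47.2 / 0.05) = 944.
Hatch length per layer: 7000 / 0.18 → 38888.9 mm.
Laser time per layer = 38888.9 / 5330 = 7.2962 s.
Per-layer time: 7.2962 + 12.9 → 20.1962 s.
Build time = 944 × 20.1962 = 19065.2128 s = 5.30 hours.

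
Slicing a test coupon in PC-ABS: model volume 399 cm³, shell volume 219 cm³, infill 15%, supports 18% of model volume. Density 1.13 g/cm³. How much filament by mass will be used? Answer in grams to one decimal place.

359.1 g

Volume inside the shell = 399 − 219, so 180 cm³.
Deposited infill: 0.15 × 180 → 27 cm³.
Support = 0.18 × 399 = 71.82 cm³.
Total printed volume: 219 + 27 + 71.82 → 317.82 cm³.
Mass: 317.82 × 1.13 → 359.1366 g.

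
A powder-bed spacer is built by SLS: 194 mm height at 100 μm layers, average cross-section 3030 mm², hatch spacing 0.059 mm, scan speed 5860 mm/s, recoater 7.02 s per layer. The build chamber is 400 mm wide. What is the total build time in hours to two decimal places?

8.51 hours

Layers = ⌈194/0.1⌉ = 1940.
Scan path per layer: 3030 / 0.059 → 51355.9 mm.
Laser time per layer = 51355.9 / 5860 = 8.7638 s.
Time per layer = 8.7638 + 7.02, so 15.7838 s.
Total: 1940 × 15.7838 s = 30620.572 s → 8.51 hours.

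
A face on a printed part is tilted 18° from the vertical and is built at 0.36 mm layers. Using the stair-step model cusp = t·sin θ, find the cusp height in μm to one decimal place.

111.2 μm

sin(18°) = 0.3090, so cusp = 0.36 × 0.3090 = 0.11124 mm → 111.2 μm.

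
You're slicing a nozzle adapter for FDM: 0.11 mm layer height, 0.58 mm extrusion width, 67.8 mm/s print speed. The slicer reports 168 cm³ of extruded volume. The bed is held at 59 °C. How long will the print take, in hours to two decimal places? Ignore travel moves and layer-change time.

Bead cross-section = 0.11 × 0.58 = 0.0638 mm².
Toolpath length = 168 cm³ / 0.0638 mm² = 168000 / 0.0638 = 2633228.8 mm.
Time extruding = 2633228.8 / 67.8, so 38838.2 s.
That's 38838.2 s → 10.79 hours.

10.79 hours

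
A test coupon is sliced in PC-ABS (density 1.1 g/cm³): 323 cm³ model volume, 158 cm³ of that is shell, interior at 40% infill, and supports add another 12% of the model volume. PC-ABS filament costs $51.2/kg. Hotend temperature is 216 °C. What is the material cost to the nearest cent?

Interior volume = 323 − 158 = 165 cm³.
Infill deposited: 0.40 × 165 → 66 cm³.
Support = 0.12 × 323, so 38.76 cm³.
Total printed volume = 158 + 66 + 38.76, so 262.76 cm³.
Mass = 262.76 × 1.1 = 289.036 g.
At $51.2/kg: 289.036/1000 × 51.2 = $14.80.

$14.80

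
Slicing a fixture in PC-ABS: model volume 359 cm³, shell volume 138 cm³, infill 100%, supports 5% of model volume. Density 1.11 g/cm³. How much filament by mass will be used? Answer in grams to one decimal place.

418.4 g

Infill region = 359 − 138 = 221 cm³.
Deposited infill: 1.00 × 221 → 221 cm³.
Support = 0.05 × 359, so 17.95 cm³.
Deposited volume = 138 + 221 + 17.95, so 376.95 cm³.
Mass: 376.95 × 1.11 → 418.4145 g.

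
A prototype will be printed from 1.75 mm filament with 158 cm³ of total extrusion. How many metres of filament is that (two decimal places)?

Filament cross-section = π × (1.75/2)² = 2.4053 mm².
L = 158000 mm³ / 2.4053 mm² = 65688.27 mm, i.e. 65.69 m.

65.69 m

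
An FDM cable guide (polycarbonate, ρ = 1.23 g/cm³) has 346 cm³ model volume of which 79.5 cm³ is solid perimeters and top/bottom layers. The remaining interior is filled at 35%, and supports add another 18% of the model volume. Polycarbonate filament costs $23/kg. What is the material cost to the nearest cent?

Volume inside the shell = 346 − 79.5, so 266.5 cm³.
Deposited infill = 0.35 × 266.5, so 93.275 cm³.
Support = 0.18 × 346, so 62.28 cm³.
Total printed volume: 79.5 + 93.275 + 62.28 → 235.055 cm³.
Mass: 235.055 × 1.23 → 289.11765 g.
At $23/kg: 289.11765/1000 × 23 = $6.65.

$6.65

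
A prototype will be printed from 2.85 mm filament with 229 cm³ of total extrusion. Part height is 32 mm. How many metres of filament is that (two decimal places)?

35.90 m

Cross-section of 2.85 mm filament: π·(2.85/2)² = 6.3794 mm².
Length = 229 cm³ / 6.3794 mm² = 229000 / 6.3794 = 35896.79 mm = 35.90 m.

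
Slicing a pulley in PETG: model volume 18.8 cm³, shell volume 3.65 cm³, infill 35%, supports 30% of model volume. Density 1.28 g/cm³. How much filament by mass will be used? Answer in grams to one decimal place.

Interior volume = 18.8 − 3.65, so 15.15 cm³.
Infill deposited = 0.35 × 15.15 = 5.3025 cm³.
Support = 0.30 × 18.8, so 5.64 cm³.
Total printed volume: 3.65 + 5.3025 + 5.64 → 14.5925 cm³.
Mass = 14.5925 × 1.28, so 18.6784 g.

18.7 g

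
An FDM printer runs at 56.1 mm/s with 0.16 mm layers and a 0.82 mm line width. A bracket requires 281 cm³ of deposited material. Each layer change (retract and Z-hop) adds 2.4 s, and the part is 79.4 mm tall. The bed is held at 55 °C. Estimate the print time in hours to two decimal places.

Bead cross-section = 0.16 × 0.82, so 0.1312 mm².
Total extruded path = 281000/0.1312 = 2141768.3 mm.
Extrusion time = 2141768.3 / 56.1, so 38177.7 s.
Layer count = ceil(79.4 / 0.16) = 497.
Layer-change overhead = 497 × 2.4, so 1192.8 s.
Total = 38177.7 + 1192.8 = 39370.5 s = 10.94 hours.

10.94 hours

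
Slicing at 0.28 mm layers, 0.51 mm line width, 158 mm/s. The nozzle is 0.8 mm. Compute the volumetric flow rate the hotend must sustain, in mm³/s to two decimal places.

22.56

A: 0.28 × 0.51 → 0.1428 mm².
Q = v·A = 158 × 0.1428 = 22.56 mm³/s.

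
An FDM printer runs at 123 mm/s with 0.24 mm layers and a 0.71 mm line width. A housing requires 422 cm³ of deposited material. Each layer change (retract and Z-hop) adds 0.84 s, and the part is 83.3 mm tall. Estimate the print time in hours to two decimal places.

Extrusion cross-section: 0.24 × 0.71 → 0.1704 mm².
Total extruded path = 422000/0.1704 = 2476525.8 mm.
Print-move time = 2476525.8 / 123, so 20134.4 s.
Layers = ⌈83.3/0.24⌉ = 348.
Layer-change overhead = 348 × 0.84, so 292.32 s.
Altogether 20134.4 + 292.32 = 20426.72 s, i.e. 5.67 hours.

5.67 hours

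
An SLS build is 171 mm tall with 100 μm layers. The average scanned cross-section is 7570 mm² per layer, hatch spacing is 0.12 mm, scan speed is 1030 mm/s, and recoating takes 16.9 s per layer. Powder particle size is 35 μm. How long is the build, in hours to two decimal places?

Layer count = ceil(171 / 0.1) = 1710.
Scan path per layer = 7570 / 0.12 = 63083.3 mm.
Scan time per layer: 63083.3 / 1030 → 61.2459 s.
Layer cycle = 61.2459 + 16.9 = 78.1459 s.
1710 layers × 78.1459 s/layer = 133629.489 s, i.e. 37.12 hours.

37.12 hours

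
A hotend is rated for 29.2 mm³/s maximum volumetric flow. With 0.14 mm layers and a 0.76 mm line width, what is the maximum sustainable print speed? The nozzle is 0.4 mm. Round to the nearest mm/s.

A = 0.14 × 0.76 = 0.1064 mm².
v_max = Q/A = 29.2/0.1064 = 274.44 mm/s → 274 mm/s.

274 mm/s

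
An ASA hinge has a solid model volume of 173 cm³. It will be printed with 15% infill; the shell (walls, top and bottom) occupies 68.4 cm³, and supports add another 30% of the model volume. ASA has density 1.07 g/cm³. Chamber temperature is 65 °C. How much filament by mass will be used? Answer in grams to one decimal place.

Volume inside the shell: 173 − 68.4 → 104.6 cm³.
Infill volume = 0.15 × 104.6, so 15.69 cm³.
Support = 0.30 × 173 = 51.9 cm³.
Total extruded = 68.4 + 15.69 + 51.9 = 135.99 cm³.
Mass: 135.99 × 1.07 → 145.5093 g.

145.5 g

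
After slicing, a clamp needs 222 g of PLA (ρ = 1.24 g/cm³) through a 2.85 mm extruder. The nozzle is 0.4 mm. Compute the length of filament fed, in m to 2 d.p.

28.06 m

Extruded volume: 222/1.24 = 179.0323 cm³ (179032.3 mm³).
A = π r² = π × 1.425² = 6.3794 mm².
L = V/A = 179032.3/6.3794 = 28064.13 mm → 28.06 m.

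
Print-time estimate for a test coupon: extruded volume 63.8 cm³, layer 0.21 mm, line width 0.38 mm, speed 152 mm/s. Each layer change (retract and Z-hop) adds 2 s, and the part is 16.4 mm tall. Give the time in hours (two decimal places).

1.50 hours

Line area = 0.21 × 0.38 = 0.0798 mm².
Total extruded path = 63800/0.0798 = 799498.7 mm.
Print-move time = 799498.7 / 152, so 5259.9 s.
Layer count = ceil(16.4 / 0.21) = 79.
Z-hop total: 79 × 2 → 158 s.
Total = 5259.9 + 158 = 5417.9 s = 1.50 hours.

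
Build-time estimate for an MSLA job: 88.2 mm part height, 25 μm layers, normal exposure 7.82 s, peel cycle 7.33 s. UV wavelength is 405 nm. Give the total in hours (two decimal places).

14.85 hours

Layers = ⌈88.2/0.025⌉ = 3528.
Cycle time: 7.82 + 7.33 → 15.15 s.
Build time: 3528 × 15.15 s = 53449.2 s, i.e. 14.85 hours.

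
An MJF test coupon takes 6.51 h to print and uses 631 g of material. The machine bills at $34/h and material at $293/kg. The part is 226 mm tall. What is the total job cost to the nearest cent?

Machine-time cost = 34 × 6.51, so $221.34.
Material charge = 293 × 631/1000 = $184.883.
Job cost: 221.34 + 184.883 = 406.223 ≈ $406.22.

$406.22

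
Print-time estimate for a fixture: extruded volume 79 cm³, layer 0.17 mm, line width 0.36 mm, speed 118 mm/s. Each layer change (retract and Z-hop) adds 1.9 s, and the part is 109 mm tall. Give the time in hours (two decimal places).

3.38 hours

Line area: 0.17 × 0.36 → 0.0612 mm².
Toolpath length = 79 cm³ / 0.0612 mm² = 79000 / 0.0612 = 1290849.7 mm.
Print-move time: 1290849.7 / 118 → 10939.4 s.
Number of layers: 109 / 0.17 → 642 (rounded up).
Z-hop total = 642 × 1.9 = 1219.8 s.
Altogether 10939.4 + 1219.8 = 12159.2 s, i.e. 3.38 hours.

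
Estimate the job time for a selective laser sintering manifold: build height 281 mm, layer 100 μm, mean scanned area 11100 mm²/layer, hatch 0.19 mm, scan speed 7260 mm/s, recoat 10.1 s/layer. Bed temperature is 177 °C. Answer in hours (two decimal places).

Layers = ⌈281/0.1⌉ = 2810.
Per-layer scan distance = 11100 / 0.19, so 58421.1 mm.
Scan time per layer = 58421.1 / 7260, so 8.047 s.
Time per layer = 8.047 + 10.1 = 18.147 s.
Total: 2810 × 18.147 s = 50993.07 s → 14.16 hours.

14.16 hours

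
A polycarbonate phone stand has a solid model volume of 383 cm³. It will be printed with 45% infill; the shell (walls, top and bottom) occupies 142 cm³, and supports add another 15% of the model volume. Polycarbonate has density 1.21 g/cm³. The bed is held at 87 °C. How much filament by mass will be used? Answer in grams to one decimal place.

Volume inside the shell: 383 − 142 → 241 cm³.
Infill volume = 0.45 × 241, so 108.45 cm³.
Support: 0.15 × 383 → 57.45 cm³.
Deposited volume = 142 + 108.45 + 57.45 = 307.9 cm³.
Mass = 307.9 × 1.21 = 372.559 g.

372.6 g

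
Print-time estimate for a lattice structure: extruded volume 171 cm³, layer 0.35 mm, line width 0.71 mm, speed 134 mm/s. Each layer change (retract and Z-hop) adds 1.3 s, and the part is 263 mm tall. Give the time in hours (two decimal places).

1.70 hours

Bead cross-section = 0.35 × 0.71, so 0.2485 mm².
Path length: 171000 mm³ / 0.2485 mm² → 688128.8 mm.
Time extruding: 688128.8 / 134 → 5135.3 s.
Number of layers: 263 / 0.35 → 752 (rounded up).
Layer-change overhead = 752 × 1.3 = 977.6 s.
Total = 5135.3 + 977.6 = 6112.9 s = 1.70 hours.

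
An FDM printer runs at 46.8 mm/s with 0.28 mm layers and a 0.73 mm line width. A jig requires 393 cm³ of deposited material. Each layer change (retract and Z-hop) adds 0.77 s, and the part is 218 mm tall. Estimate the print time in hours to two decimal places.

11.58 hours

Bead cross-section = 0.28 × 0.73 = 0.2044 mm².
Total extruded path = 393000/0.2044 = 1922700.6 mm.
Print-move time: 1922700.6 / 46.8 → 41083.3 s.
Number of layers: 218 / 0.28 → 779 (rounded up).
Non-print overhead: 779 × 0.77 → 599.83 s.
Total = 41083.3 + 599.83 = 41683.13 s = 11.58 hours.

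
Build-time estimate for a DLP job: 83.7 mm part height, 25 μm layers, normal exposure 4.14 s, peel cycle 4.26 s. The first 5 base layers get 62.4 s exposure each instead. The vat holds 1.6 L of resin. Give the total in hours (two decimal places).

Layers = ⌈83.7/0.025⌉ = 3348.
Bottom layers = 5 × (62.4 + 4.26) = 333.3 s.
Regular layers = 3343 × (4.14 + 4.26), so 28081.2 s.
Sum: 333.3 + 28081.2 = 28414.5 s → 7.89 hours.

7.89 hours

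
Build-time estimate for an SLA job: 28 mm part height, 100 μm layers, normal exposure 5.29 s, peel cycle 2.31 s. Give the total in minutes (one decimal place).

Layer count = ceil(28 / 0.1) = 280.
Each layer takes = 5.29 + 2.31, so 7.6 s.
Total = 280 × 7.6 = 2128 s = 35.5 minutes.

35.5 minutes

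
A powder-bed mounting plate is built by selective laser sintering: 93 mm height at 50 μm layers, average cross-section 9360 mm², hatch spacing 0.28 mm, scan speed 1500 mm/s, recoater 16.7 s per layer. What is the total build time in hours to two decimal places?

20.14 hours

Layers = ⌈93/0.05⌉ = 1860.
Hatch length per layer = 9360 / 0.28 = 33428.6 mm.
Per-layer scan time = 33428.6 / 1500, so 22.2857 s.
Layer cycle = 22.2857 + 16.7, so 38.9857 s.
Total: 1860 × 38.9857 s = 72513.402 s → 20.14 hours.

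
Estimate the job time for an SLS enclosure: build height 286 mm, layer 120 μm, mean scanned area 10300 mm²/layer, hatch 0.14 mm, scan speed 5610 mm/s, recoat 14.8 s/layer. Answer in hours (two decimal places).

Number of layers: 286 / 0.12 → 2384 (rounded up).
Scan path per layer = 10300 / 0.14 = 73571.4 mm.
Scan time per layer = 73571.4 / 5610, so 13.1143 s.
Layer cycle: 13.1143 + 14.8 → 27.9143 s.
Build time = 2384 × 27.9143 = 66547.6912 s = 18.49 hours.

18.49 hours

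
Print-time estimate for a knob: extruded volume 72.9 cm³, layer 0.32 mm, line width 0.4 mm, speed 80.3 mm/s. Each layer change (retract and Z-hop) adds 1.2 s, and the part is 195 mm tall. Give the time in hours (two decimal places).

Bead cross-section = 0.32 × 0.4, so 0.128 mm².
Toolpath length = 72.9 cm³ / 0.128 mm² = 72900 / 0.128 = 569531.3 mm.
Print-move time: 569531.3 / 80.3 → 7092.5 s.
Layer count = ceil(195 / 0.32) = 610.
Layer-change overhead = 610 × 1.2 = 732 s.
Total = 7092.5 + 732 = 7824.5 s = 2.17 hours.

2.17 hours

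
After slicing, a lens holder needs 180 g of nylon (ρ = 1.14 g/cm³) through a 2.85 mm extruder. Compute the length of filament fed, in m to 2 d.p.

24.75 m

Extruded volume: 180/1.14 = 157.8947 cm³ (157894.7 mm³).
Filament cross-section = π × (2.85/2)² = 6.3794 mm².
L = V/A = 157894.7/6.3794 = 24750.71 mm → 24.75 m.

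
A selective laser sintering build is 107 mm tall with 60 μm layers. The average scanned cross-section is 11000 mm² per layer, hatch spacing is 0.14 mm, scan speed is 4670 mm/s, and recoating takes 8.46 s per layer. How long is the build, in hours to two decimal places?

12.53 hours

Layers = ⌈107/0.06⌉ = 1784.
Per-layer scan distance = 11000 / 0.14 = 78571.4 mm.
Per-layer scan time = 78571.4 / 4670, so 16.8247 s.
Per-layer time: 16.8247 + 8.46 → 25.2847 s.
Build time = 1784 × 25.2847 = 45107.9048 s = 12.53 hours.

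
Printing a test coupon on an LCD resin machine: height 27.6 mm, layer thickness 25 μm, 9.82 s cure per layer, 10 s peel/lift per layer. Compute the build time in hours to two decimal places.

Number of layers: 27.6 / 0.025 → 1104 (rounded up).
Cycle time: 9.82 + 10 → 19.82 s.
Total = 1104 × 19.82 = 21881.28 s = 6.08 hours.

6.08 hours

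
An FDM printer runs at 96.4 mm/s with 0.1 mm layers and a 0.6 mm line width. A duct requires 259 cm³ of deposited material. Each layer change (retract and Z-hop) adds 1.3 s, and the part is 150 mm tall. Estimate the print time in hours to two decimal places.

Extrusion cross-section = 0.1 × 0.6 = 0.06 mm².
Path length: 259000 mm³ / 0.06 mm² → 4316666.7 mm.
Print-move time = 4316666.7 / 96.4 = 44778.7 s.
Number of layers: 150 / 0.1 → 1500 (rounded up).
Layer-change overhead = 1500 × 1.3 = 1950 s.
Altogether 44778.7 + 1950 = 46728.7 s, i.e. 12.98 hours.

12.98 hours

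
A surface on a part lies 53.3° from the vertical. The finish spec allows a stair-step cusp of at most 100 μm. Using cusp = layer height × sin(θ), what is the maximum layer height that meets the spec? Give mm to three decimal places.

0.125 mm

t = h_c / sin θ = 0.1 / 0.8018 = 0.125 mm.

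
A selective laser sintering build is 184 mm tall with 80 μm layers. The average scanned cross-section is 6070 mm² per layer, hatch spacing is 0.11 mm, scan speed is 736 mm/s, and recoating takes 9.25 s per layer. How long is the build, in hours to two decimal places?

53.81 hours

Layer count = ceil(184 / 0.08) = 2300.
Scan path per layer = 6070 / 0.11 = 55181.8 mm.
Laser time per layer = 55181.8 / 736 = 74.9753 s.
Per-layer time: 74.9753 + 9.25 → 84.2253 s.
Total: 2300 × 84.2253 s = 193718.19 s → 53.81 hours.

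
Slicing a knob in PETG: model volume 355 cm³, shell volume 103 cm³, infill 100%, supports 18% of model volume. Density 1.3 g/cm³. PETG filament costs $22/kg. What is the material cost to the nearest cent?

$11.98

Infill region: 355 − 103 → 252 cm³.
Deposited infill = 1.00 × 252 = 252 cm³.
Support = 0.18 × 355, so 63.9 cm³.
Deposited volume = 103 + 252 + 63.9, so 418.9 cm³.
Mass: 418.9 × 1.3 → 544.57 g.
Cost = 544.57 g / 1000 × $22/kg = $11.98.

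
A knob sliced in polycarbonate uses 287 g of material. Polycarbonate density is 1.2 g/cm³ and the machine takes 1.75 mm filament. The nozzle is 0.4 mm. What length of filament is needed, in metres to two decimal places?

99.43 m

Volume = 287 g / 1.2 g·cm⁻³ = 239.1667 cm³ = 239166.7 mm³.
Filament cross-section = π × (1.75/2)² = 2.4053 mm².
L = V/A = 239166.7/2.4053 = 99433.21 mm → 99.43 m.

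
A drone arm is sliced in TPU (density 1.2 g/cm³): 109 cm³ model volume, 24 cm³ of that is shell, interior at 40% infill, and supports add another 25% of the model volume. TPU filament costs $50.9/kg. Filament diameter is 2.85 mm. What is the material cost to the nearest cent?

Volume inside the shell = 109 − 24, so 85 cm³.
Infill volume: 0.40 × 85 → 34 cm³.
Support = 0.25 × 109 = 27.25 cm³.
Deposited volume: 24 + 34 + 27.25 → 85.25 cm³.
Mass: 85.25 × 1.2 → 102.3 g.
At $50.9/kg: 102.3/1000 × 50.9 = $5.21.

$5.21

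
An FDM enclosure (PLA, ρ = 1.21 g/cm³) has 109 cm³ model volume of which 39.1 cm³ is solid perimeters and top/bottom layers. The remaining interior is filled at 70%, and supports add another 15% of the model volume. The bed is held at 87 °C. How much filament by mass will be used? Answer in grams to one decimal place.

Interior volume = 109 − 39.1, so 69.9 cm³.
Infill volume = 0.70 × 69.9, so 48.93 cm³.
Support = 0.15 × 109 = 16.35 cm³.
Total extruded = 39.1 + 48.93 + 16.35 = 104.38 cm³.
Mass = 104.38 × 1.21 = 126.2998 g.

126.3 g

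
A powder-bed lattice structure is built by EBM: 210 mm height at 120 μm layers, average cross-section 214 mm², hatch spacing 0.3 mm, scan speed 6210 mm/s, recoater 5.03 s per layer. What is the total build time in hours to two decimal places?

Layer count = ceil(210 / 0.12) = 1750.
Per-layer scan distance: 214 / 0.3 → 713.3 mm.
Beam time per layer = 713.3 / 6210, so 0.1149 s.
Layer cycle = 0.1149 + 5.03 = 5.1449 s.
1750 layers × 5.1449 s/layer = 9003.575 s, i.e. 2.50 hours.

2.50 hours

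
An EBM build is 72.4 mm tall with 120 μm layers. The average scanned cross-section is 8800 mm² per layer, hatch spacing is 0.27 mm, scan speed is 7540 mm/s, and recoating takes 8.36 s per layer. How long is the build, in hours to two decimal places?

Layer count = ceil(72.4 / 0.12) = 604.
Hatch length per layer: 8800 / 0.27 → 32592.6 mm.
Per-layer scan time = 32592.6 / 7540 = 4.3226 s.
Layer cycle = 4.3226 + 8.36 = 12.6826 s.
604 layers × 12.6826 s/layer = 7660.2904 s, i.e. 2.13 hours.

2.13 hours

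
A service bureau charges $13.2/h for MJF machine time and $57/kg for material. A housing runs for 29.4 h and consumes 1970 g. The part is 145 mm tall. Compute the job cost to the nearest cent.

Machine cost: 13.2 × 29.4 → $388.08.
Feedstock cost = 57 × 1970/1000, so $112.29.
Total = 388.08 + 112.29 = $500.37.

$500.37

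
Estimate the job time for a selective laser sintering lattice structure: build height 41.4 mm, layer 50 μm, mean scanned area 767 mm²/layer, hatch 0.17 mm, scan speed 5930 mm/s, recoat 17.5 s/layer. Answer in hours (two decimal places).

4.20 hours

Layers = ⌈41.4/0.05⌉ = 828.
Scan path per layer = 767 / 0.17 = 4511.8 mm.
Per-layer scan time = 4511.8 / 5930, so 0.7608 s.
Layer cycle = 0.7608 + 17.5, so 18.2608 s.
828 layers × 18.2608 s/layer = 15119.9424 s, i.e. 4.20 hours.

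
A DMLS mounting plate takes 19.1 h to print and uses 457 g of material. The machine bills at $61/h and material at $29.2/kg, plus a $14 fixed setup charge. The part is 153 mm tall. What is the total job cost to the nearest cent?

$1192.44

Machine-time cost = 61 × 19.1, so $1165.10.
Material cost = 29.2 × 457/1000 = $13.3444.
Adding setup: 1165.10 + 13.3444 + 14 → 1192.4444 ≈ $1192.44.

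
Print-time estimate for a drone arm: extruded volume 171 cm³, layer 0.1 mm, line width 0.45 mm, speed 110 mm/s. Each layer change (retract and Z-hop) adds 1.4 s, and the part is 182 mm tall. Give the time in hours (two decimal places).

Bead cross-section = 0.1 × 0.45, so 0.045 mm².
Total extruded path = 171000/0.045 = 3800000 mm.
Time extruding = 3800000 / 110 = 34545.5 s.
Number of layers: 182 / 0.1 → 1820 (rounded up).
Non-print overhead = 1820 × 1.4 = 2548 s.
Total = 34545.5 + 2548 = 37093.5 s = 10.30 hours.

10.30 hours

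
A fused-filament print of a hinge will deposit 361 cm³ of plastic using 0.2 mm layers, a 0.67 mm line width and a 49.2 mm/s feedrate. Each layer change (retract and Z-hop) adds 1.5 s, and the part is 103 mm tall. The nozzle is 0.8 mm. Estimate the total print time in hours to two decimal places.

Bead cross-section = 0.2 × 0.67, so 0.134 mm².
Toolpath length = 361 cm³ / 0.134 mm² = 361000 / 0.134 = 2694029.9 mm.
Extrusion time = 2694029.9 / 49.2, so 54756.7 s.
Layer count = ceil(103 / 0.2) = 515.
Z-hop total: 515 × 1.5 → 772.5 s.
Altogether 54756.7 + 772.5 = 55529.2 s, i.e. 15.42 hours.

15.42 hours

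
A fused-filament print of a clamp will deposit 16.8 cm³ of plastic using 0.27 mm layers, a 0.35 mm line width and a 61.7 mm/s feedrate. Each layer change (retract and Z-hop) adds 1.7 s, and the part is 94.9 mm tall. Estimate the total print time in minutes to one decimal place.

Extrusion cross-section: 0.27 × 0.35 → 0.0945 mm².
Total extruded path = 16800/0.0945 = 177777.8 mm.
Extrusion time: 177777.8 / 61.7 → 2881.3 s.
Layers = ⌈94.9/0.27⌉ = 352.
Layer-change overhead = 352 × 1.7, so 598.4 s.
Altogether 2881.3 + 598.4 = 3479.7 s, i.e. 58.0 minutes.

58.0 minutes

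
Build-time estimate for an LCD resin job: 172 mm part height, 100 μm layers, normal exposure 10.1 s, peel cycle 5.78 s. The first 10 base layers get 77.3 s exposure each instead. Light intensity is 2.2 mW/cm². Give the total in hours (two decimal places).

Number of layers: 172 / 0.1 → 1720 (rounded up).
Bottom layers = 10 × (77.3 + 5.78), so 830.8 s.
Regular layers = 1710 × (10.1 + 5.78) = 27154.8 s.
Total = 830.8 + 27154.8 = 27985.6 s = 7.77 hours.

7.77 hours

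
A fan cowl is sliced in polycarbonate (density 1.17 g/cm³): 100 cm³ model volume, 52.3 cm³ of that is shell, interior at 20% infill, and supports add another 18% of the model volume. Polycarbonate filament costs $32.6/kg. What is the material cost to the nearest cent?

$3.05

Volume inside the shell = 100 − 52.3 = 47.7 cm³.
Infill deposited: 0.20 × 47.7 → 9.54 cm³.
Support: 0.18 × 100 → 18 cm³.
Deposited volume = 52.3 + 9.54 + 18 = 79.84 cm³.
Mass = 79.84 × 1.17 = 93.4128 g.
At $32.6/kg: 93.4128/1000 × 32.6 = $3.05.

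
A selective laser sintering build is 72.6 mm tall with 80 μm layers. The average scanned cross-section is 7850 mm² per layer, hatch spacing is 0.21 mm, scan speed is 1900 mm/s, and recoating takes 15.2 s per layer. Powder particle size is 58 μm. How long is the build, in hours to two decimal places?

Number of layers: 72.6 / 0.08 → 908 (rounded up).
Scan path per layer = 7850 / 0.21, so 37381 mm.
Per-layer scan time: 37381 / 1900 → 19.6742 s.
Layer cycle = 19.6742 + 15.2, so 34.8742 s.
Build time = 908 × 34.8742 = 31665.7736 s = 8.80 hours.

8.80 hours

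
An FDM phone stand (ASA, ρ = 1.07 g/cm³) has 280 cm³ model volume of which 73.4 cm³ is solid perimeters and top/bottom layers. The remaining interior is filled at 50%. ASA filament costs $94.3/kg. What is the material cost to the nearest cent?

$17.83

Volume inside the shell = 280 − 73.4 = 206.6 cm³.
Infill volume: 0.50 × 206.6 → 103.3 cm³.
Deposited volume = 73.4 + 103.3, so 176.7 cm³.
Mass = 176.7 × 1.07, so 189.069 g.
Cost = 189.069 g / 1000 × $94.3/kg = $17.83.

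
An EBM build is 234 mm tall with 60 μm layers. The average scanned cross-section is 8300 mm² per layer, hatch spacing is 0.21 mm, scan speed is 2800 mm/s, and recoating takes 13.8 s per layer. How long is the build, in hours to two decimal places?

30.24 hours

Layer count = ceil(234 / 0.06) = 3900.
Hatch length per layer = 8300 / 0.21 = 39523.8 mm.
Per-layer scan time = 39523.8 / 2800 = 14.1156 s.
Time per layer: 14.1156 + 13.8 → 27.9156 s.
Build time = 3900 × 27.9156 = 108870.84 s = 30.24 hours.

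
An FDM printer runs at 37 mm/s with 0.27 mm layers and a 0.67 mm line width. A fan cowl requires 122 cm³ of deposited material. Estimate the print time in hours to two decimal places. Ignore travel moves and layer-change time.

Line area = 0.27 × 0.67 = 0.1809 mm².
Total extruded path = 122000/0.1809 = 674405.7 mm.
Print-move time = 674405.7 / 37, so 18227.2 s.
That's 18227.2 s → 5.06 hours.

5.06 hours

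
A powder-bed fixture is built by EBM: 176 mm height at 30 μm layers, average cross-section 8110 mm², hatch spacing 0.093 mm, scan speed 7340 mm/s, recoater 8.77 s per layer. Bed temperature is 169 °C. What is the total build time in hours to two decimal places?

33.65 hours

Layer count = ceil(176 / 0.03) = 5867.
Scan path per layer = 8110 / 0.093, so 87204.3 mm.
Per-layer scan time: 87204.3 / 7340 → 11.8807 s.
Per-layer time = 11.8807 + 8.77, so 20.6507 s.
Total: 5867 × 20.6507 s = 121157.6569 s → 33.65 hours.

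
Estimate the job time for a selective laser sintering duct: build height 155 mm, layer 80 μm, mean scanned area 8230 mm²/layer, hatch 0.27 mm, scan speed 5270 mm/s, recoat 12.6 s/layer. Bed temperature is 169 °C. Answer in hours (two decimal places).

9.90 hours

Layer count = ceil(155 / 0.08) = 1938.
Scan path per layer = 8230 / 0.27 = 30481.5 mm.
Laser time per layer: 30481.5 / 5270 → 5.784 s.
Time per layer = 5.784 + 12.6 = 18.384 s.
Total: 1938 × 18.384 s = 35628.192 s → 9.90 hours.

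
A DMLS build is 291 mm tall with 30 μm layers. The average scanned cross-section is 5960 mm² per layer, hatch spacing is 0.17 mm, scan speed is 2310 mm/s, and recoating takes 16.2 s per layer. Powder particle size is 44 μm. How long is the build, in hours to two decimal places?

Number of layers: 291 / 0.03 → 9700 (rounded up).
Scan path per layer: 5960 / 0.17 → 35058.8 mm.
Scan time per layer: 35058.8 / 2310 → 15.177 s.
Time per layer: 15.177 + 16.2 → 31.377 s.
Build time = 9700 × 31.377 = 304356.9 s = 84.54 hours.

84.54 hours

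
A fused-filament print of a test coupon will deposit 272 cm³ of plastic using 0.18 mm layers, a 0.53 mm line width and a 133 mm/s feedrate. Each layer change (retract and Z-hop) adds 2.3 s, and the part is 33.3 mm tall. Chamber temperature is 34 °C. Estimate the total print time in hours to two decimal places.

6.07 hours

Extrusion cross-section = 0.18 × 0.53, so 0.0954 mm².
Total extruded path = 272000/0.0954 = 2851153 mm.
Extrusion time = 2851153 / 133 = 21437.2 s.
Number of layers: 33.3 / 0.18 → 185 (rounded up).
Non-print overhead: 185 × 2.3 → 425.5 s.
Total = 21437.2 + 425.5 = 21862.7 s = 6.07 hours.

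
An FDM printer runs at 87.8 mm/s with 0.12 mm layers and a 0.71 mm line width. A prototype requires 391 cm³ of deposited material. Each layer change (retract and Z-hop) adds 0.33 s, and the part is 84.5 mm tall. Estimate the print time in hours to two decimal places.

14.58 hours

Line area: 0.12 × 0.71 → 0.0852 mm².
Total extruded path = 391000/0.0852 = 4589201.9 mm.
Time extruding: 4589201.9 / 87.8 → 52268.8 s.
Number of layers: 84.5 / 0.12 → 705 (rounded up).
Layer-change overhead = 705 × 0.33 = 232.65 s.
Altogether 52268.8 + 232.65 = 52501.45 s, i.e. 14.58 hours.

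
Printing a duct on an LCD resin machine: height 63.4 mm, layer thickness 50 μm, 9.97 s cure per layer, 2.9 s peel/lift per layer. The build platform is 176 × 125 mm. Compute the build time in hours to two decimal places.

4.53 hours

Number of layers: 63.4 / 0.05 → 1268 (rounded up).
Per-layer time: 9.97 + 2.9 → 12.87 s.
Build time: 1268 × 12.87 s = 16319.16 s, i.e. 4.53 hours.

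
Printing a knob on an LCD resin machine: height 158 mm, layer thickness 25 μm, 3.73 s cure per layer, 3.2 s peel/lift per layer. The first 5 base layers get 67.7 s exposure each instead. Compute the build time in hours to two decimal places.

Layers = ⌈158/0.025⌉ = 6320.
Base layers = 5 × (67.7 + 3.2), so 354.5 s.
Normal layers = 6315 × (3.73 + 3.2), so 43762.95 s.
Sum: 354.5 + 43762.95 = 44117.45 s → 12.25 hours.

12.25 hours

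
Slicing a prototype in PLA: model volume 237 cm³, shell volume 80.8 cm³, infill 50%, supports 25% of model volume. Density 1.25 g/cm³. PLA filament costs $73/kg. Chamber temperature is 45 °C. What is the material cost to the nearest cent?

$19.91

Volume inside the shell = 237 − 80.8 = 156.2 cm³.
Infill deposited = 0.50 × 156.2 = 78.1 cm³.
Support = 0.25 × 237, so 59.25 cm³.
Deposited volume = 80.8 + 78.1 + 59.25 = 218.15 cm³.
Mass: 218.15 × 1.25 → 272.6875 g.
Cost = 272.6875 g / 1000 × $73/kg = $19.91.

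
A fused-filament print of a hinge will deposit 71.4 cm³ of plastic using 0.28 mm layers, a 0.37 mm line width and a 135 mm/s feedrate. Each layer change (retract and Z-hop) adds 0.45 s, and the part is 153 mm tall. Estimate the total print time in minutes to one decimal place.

Bead cross-section = 0.28 × 0.37 = 0.1036 mm².
Toolpath length = 71.4 cm³ / 0.1036 mm² = 71400 / 0.1036 = 689189.2 mm.
Time extruding = 689189.2 / 135 = 5105.1 s.
Number of layers: 153 / 0.28 → 547 (rounded up).
Z-hop total: 547 × 0.45 → 246.15 s.
Total = 5105.1 + 246.15 = 5351.25 s = 89.2 minutes.

89.2 minutes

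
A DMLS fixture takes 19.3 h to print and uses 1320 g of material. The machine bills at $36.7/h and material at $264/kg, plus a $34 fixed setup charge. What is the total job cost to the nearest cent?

Time charge = 36.7 × 19.3 = $708.31.
Feedstock cost = 264 × 1320/1000, so $348.48.
Adding setup: 708.31 + 348.48 + 34 → $1090.79.

$1090.79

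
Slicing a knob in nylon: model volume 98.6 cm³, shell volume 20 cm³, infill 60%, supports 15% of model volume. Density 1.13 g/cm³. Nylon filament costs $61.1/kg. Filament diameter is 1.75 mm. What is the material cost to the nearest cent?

$5.66

Interior volume = 98.6 − 20, so 78.6 cm³.
Deposited infill = 0.60 × 78.6, so 47.16 cm³.
Support: 0.15 × 98.6 → 14.79 cm³.
Total extruded = 20 + 47.16 + 14.79, so 81.95 cm³.
Mass = 81.95 × 1.13 = 92.6035 g.
Cost = 92.6035 g / 1000 × $61.1/kg = $5.66.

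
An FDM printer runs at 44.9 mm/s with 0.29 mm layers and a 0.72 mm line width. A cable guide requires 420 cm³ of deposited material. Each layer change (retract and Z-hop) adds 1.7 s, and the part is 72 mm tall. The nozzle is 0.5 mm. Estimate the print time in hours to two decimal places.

Line area: 0.29 × 0.72 → 0.2088 mm².
Path length: 420000 mm³ / 0.2088 mm² → 2011494.3 mm.
Extrusion time = 2011494.3 / 44.9, so 44799.4 s.
Layer count = ceil(72 / 0.29) = 249.
Layer-change overhead = 249 × 1.7 = 423.3 s.
Total = 44799.4 + 423.3 = 45222.7 s = 12.56 hours.

12.56 hours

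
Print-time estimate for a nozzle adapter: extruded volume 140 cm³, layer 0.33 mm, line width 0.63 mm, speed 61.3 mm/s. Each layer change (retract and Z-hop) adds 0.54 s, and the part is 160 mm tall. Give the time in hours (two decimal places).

3.12 hours

Line area = 0.33 × 0.63, so 0.2079 mm².
Path length: 140000 mm³ / 0.2079 mm² → 673400.7 mm.
Print-move time = 673400.7 / 61.3, so 10985.3 s.
Number of layers: 160 / 0.33 → 485 (rounded up).
Z-hop total = 485 × 0.54 = 261.9 s.
Total = 10985.3 + 261.9 = 11247.2 s = 3.12 hours.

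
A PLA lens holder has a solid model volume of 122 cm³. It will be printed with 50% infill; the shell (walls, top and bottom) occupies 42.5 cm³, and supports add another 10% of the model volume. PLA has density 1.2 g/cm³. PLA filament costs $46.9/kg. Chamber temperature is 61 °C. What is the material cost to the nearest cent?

$5.32

Volume inside the shell = 122 − 42.5, so 79.5 cm³.
Infill deposited = 0.50 × 79.5, so 39.75 cm³.
Support = 0.10 × 122, so 12.2 cm³.
Total extruded = 42.5 + 39.75 + 12.2, so 94.45 cm³.
Mass = 94.45 × 1.2 = 113.34 g.
Cost = 113.34 g / 1000 × $46.9/kg = $5.32.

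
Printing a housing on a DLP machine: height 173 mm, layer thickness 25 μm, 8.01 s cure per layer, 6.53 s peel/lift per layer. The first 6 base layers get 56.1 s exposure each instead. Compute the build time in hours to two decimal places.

28.03 hours

Layer count = ceil(173 / 0.025) = 6920.
Burn-in layers = 6 × (56.1 + 6.53) = 375.78 s.
Normal layers = 6914 × (8.01 + 6.53), so 100529.56 s.
Sum: 375.78 + 100529.56 = 100905.34 s → 28.03 hours.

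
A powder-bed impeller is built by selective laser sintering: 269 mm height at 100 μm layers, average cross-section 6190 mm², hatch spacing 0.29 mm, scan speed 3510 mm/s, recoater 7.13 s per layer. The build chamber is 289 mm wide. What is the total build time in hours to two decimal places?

Layers = ⌈269/0.1⌉ = 2690.
Scan path per layer = 6190 / 0.29, so 21344.8 mm.
Laser time per layer = 21344.8 / 3510 = 6.0811 s.
Layer cycle: 6.0811 + 7.13 → 13.2111 s.
2690 layers × 13.2111 s/layer = 35537.859 s, i.e. 9.87 hours.

9.87 hours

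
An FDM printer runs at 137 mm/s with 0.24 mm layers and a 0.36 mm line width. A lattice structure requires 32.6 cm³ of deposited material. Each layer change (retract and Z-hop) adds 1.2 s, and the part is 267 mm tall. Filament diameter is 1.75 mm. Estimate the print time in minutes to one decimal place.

68.2 minutes

Extrusion cross-section = 0.24 × 0.36 = 0.0864 mm².
Toolpath length = 32.6 cm³ / 0.0864 mm² = 32600 / 0.0864 = 377314.8 mm.
Time extruding: 377314.8 / 137 → 2754.1 s.
Layer count = ceil(267 / 0.24) = 1113.
Z-hop total = 1113 × 1.2 = 1335.6 s.
Total = 2754.1 + 1335.6 = 4089.7 s = 68.2 minutes.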